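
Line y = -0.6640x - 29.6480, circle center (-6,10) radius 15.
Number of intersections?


Substitute y = -0.6640x - 29.6480: (x+ 6)^2 + (-0.6640x- 29.6480-10)^2 = 225
Expand to Ax^2 + Bx + C = 0, where b-k = -39.648
A = 1+m^2 = 1.440896
B = 2(m(b-k) - h) = 2(-0.6640*(-39.648) + 6) = 64.652544
C = h^2 + (b-k)^2 - r^2 = 36 + 1571.963904 - 225 = 1382.963904
disc = B^2-4AC = 4179.9514 - 7970.8286 = -3790.8772
disc < 0

0 intersection points


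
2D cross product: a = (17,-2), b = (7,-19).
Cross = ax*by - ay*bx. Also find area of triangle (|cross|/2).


cross = 17*(-19) + 2*7 = -323 + 14 = -309
Triangle area = |-309|/2 = 309/2 = 154.5000

cross = -309, triangle area = 154.5000


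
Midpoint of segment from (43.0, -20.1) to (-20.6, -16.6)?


Mx = (43.0 - 20.6)/2 = 22.4/2 = 11.2000
My = (-20.1 - 16.6)/2 = -36.7/2 = -18.3500

(11.2000, -18.3500)


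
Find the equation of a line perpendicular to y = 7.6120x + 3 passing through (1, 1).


Perpendicular slope = -1/m1 = -1/7.6120 = -0.1314
b2 = y0 - m2*x0 = 1 + 1/7.6120 = 1 + 0.1314 = 1.1314

y = -0.1314x + 1.1314


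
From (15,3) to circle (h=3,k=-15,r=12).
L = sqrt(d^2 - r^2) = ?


d = sqrt((15-3)^2 + (3+ 15)^2) = sqrt(144+324) = 21.6333
L = sqrt(468.0000 - 144) = sqrt(324.0000) = 18.0000

18.0000


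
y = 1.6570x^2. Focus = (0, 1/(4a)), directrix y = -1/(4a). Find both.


a = 1.6570
1/(4a) = 0.1509
Focus = (0, 0.1509)
Directrix: y = -0.1509

Focus = (0, 0.1509), Directrix: y = -0.1509


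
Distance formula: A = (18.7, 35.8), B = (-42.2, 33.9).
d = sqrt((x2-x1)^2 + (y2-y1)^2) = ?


dx = -42.2 - 18.7 = -60.9
dy = 33.9 - 35.8 = -1.9
d = sqrt(3708.81 + 3.61) = sqrt(3712.42) = 60.9296

60.9296


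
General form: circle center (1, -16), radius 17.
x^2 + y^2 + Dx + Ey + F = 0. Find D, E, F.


(x-1)^2 + (y+ 16)^2 = 17^2
D = -2h = -2, E = -2k = 32
F = h^2+k^2-r^2 = 1+256-289 = -32

D = -2, E = 32, F = -32


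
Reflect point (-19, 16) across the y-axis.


Reflection rule for y-axis: (-x, y)
(-19, 16) -> (19, 16)

(19, 16)


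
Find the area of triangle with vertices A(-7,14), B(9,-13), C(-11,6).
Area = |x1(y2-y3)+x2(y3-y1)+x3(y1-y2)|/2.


-7*(-13-6) = 133
9*(6-14) = -72
-11*(14+ 13) = -297
sum = -236
Area = |-236|/2 = 118.0000

118.0000 sq units


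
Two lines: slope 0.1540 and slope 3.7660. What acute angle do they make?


m1-m2 = -3.612
1+m1*m2 = 1.579964
tan(theta) = |-3.612/1.579964| = 2.286128
theta = arctan(|-3.612/1.579964|) = 66.3744 degrees (acute angle)

66.3744 degrees


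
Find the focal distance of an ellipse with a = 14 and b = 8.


c^2 = 14^2 - 8^2 = 196 - 64 = 132
c = sqrt(132) = 11.4891

c = 11.4891


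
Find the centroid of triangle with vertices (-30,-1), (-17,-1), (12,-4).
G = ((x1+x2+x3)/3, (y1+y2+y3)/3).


Gx = (-30- 17+12)/3 = -35/3 = -11.6667
Gy = (-1- 1- 4)/3 = -6/3 = -2.0000

G = (-11.6667, -2.0000)


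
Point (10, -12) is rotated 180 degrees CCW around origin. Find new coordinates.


cos(180) = -1, sin(180) = 0
x' = 10*(-1) + 12*0 = -10
y' = 10*0 - 12*(-1) = 12

(-10, 12)


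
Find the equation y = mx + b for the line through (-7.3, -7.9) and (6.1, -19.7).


m = (-11.8)/(13.4) = -0.8806
b = y1 - m*x1 = -7.9 - (-11.8*(-7.3))/(13.4) = -7.9 - 6.4284 = -14.3284

y = -0.8806x - 14.3284


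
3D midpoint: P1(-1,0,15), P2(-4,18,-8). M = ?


Mx = (-1- 4)/2 = -2.5000
My = (0+18)/2 = 9.0000
Mz = (15- 8)/2 = 3.5000

M = (-2.5000, 9.0000, 3.5000)


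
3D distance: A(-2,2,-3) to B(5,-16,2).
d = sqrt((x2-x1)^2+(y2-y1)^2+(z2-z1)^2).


dx=7, dy=-18, dz=5
d = sqrt(49+324+25) = sqrt(398) = 19.9499

19.9499


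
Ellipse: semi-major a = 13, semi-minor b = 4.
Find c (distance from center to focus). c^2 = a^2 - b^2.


c^2 = 13^2 - 4^2 = 169 - 16 = 153
c = sqrt(153) = 12.3693

c = 12.3693


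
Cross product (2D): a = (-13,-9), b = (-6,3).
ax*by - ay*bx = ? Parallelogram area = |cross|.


cross = -13*3 + 9*(-6) = -39 - 54 = -93
Parallelogram area = |-93| = 93

cross = -93, parallelogram area = 93


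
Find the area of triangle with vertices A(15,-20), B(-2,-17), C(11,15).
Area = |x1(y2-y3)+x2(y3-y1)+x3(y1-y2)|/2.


15*(-17-15) = -480
-2*(15+ 20) = -70
11*(-20+ 17) = -33
sum = -583
Area = |-583|/2 = 291.5000

291.5000 sq units


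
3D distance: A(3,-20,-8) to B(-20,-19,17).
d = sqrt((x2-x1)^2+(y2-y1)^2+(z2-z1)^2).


dx=-23, dy=1, dz=25
d = sqrt(529+1+625) = sqrt(1155) = 33.9853

33.9853


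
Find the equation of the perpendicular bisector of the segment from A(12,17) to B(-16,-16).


Midpoint = (-2, 0.5)
Slope of AB = dy/dx = -33/(-28) = 1.1786
Perp slope = -dx/dy = -28/33 = -0.8485
b = My - (perp slope)*Mx = 0.5 + (-28*(-2))/(-33) = 0.5 - 1.6970 = -1.1970

y = -0.8485x - 1.1970


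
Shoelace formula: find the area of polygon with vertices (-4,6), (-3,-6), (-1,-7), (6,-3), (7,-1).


sum(xi*y_{i+1}) = -4*(-6) - 3*(-7) - 1*(-3) + 6*(-1) + 7*6 = 84
sum(yi*x_{i+1}) = 6*(-3) - 6*(-1) - 7*6 - 3*7 - 1*(-4) = -71
Area = |84 + 71|/2 = 155/2 = 77.5000

77.5000 sq units


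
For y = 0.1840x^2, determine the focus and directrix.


a = 0.1840
1/(4a) = 1.3587
Focus = (0, 1.3587)
Directrix: y = -1.3587

Focus = (0, 1.3587), Directrix: y = -1.3587


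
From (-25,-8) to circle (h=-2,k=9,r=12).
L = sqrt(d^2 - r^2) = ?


d = sqrt((-25+ 2)^2 + (-8-9)^2) = sqrt(529+289) = 28.6007
L = sqrt(818.0000 - 144) = sqrt(674.0000) = 25.9615

25.9615


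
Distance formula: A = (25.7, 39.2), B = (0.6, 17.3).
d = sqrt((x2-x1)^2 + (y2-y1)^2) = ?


dx = 0.6 - 25.7 = -25.1
dy = 17.3 - 39.2 = -21.9
d = sqrt(630.01 + 479.61) = sqrt(1109.62) = 33.3110

33.3110


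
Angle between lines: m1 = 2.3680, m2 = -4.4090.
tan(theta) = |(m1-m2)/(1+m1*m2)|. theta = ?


m1-m2 = 6.777
1+m1*m2 = -9.440512
tan(theta) = |6.777/(-9.440512)| = 0.717864
theta = arctan(|6.777/(-9.440512)|) = 35.6732 degrees (acute angle)

35.6732 degrees


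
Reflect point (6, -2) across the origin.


Reflection rule for origin: (-x, -y)
(6, -2) -> (-6, 2)

(-6, 2)


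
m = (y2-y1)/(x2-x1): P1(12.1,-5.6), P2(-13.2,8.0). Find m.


dy = 8.0 + 5.6 = 13.6
dx = -13.2 - 12.1 = -25.3
m = 13.6/(-25.3) = -0.5375

m = -0.5375


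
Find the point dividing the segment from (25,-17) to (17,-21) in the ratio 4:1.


Px = (4*17 + 1*25)/5 = 93/5 = 18.6000
Py = (4*(-21) + 1*(-17))/5 = -101/5 = -20.2000

P = (18.6000, -20.2000)


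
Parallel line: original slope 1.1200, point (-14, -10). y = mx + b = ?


Parallel lines have equal slopes.
m2 = 1.1200
b2 = -10 - 1.1200*(-14) = 5.6800

y = 1.1200x + 5.6800


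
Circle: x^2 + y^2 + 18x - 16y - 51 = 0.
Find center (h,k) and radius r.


h = -D/2 = -18/2 = -9
k = -E/2 = 16/2 = 8
r^2 = h^2 + k^2 - F = 81 + 64 + 51 = 196
r = 14

Center (-9, 8), radius = 14


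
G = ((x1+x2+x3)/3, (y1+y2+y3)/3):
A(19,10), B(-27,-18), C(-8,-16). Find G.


Gx = (19- 27- 8)/3 = -16/3 = -5.3333
Gy = (10- 18- 16)/3 = -24/3 = -8.0000

G = (-5.3333, -8.0000)


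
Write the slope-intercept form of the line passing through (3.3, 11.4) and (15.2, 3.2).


m = (-8.2)/(11.9) = -0.6891
b = y1 - m*x1 = 11.4 - (-8.2*3.3)/(11.9) = 11.4 + 2.2739 = 13.6739

y = -0.6891x + 13.6739


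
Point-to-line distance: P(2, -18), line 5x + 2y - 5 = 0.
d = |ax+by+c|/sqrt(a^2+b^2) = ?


|5*2 + 2*(-18) - 5| = |-31| = 31
sqrt(25 + 4) = sqrt(29) = 5.3852
d = 31/sqrt(29) = 5.7566

5.7566


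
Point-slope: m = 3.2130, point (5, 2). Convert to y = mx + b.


y - 2 = 3.2130(x - 5)
y = 3.2130x + 2 - 3.2130*5
y = 3.2130x - 14.0650

y = 3.2130x - 14.0650


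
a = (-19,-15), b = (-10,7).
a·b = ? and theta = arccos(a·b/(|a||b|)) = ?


a·b = -19*(-10) - 15*7 = 190 - 105 = 85
|a| = sqrt(361+225) = 24.2074
|b| = sqrt(100+49) = 12.2066
cos(theta) = 85/(sqrt(586)*sqrt(149)) = 85/sqrt(87314) = 0.287658
theta = arccos(85/sqrt(87314)) = 73.2822 degrees

a·b = 85, theta = 73.2822 deg


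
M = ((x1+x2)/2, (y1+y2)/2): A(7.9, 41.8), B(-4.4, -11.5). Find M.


Mx = (7.9 - 4.4)/2 = 3.5/2 = 1.7500
My = (41.8 - 11.5)/2 = 30.3/2 = 15.1500

(1.7500, 15.1500)


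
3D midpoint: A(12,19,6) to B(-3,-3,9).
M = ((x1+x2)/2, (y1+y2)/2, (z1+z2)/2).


Mx = (12- 3)/2 = 4.5000
My = (19- 3)/2 = 8.0000
Mz = (6+9)/2 = 7.5000

M = (4.5000, 8.0000, 7.5000)


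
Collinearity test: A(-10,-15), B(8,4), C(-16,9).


-10*(4-9) + 8*(9+ 15) - 16*(-15-4)
= 50 + 192 + 304 = 546

No, not collinear (determinant = 546)


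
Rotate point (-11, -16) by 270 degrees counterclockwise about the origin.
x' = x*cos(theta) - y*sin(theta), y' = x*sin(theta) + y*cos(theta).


cos(270) = 0, sin(270) = -1
x' = -11*0 + 16*(-1) = -16
y' = -11*(-1) - 16*0 = 11

(-16, 11)


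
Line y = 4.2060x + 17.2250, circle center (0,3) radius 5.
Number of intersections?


Substitute y = 4.2060x + 17.2250: (x-0)^2 + (4.2060x+17.2250-3)^2 = 25
Expand to Ax^2 + Bx + C = 0, where b-k = 14.225
A = 1+m^2 = 18.690436
B = 2(m(b-k) - h) = 2(4.2060*14.225 - 0) = 119.6607
C = h^2 + (b-k)^2 - r^2 = 0 + 202.350625 - 25 = 177.350625
disc = B^2-4AC = 14318.6831 - 13259.0420 = 1059.6411
disc > 0

2 intersection points


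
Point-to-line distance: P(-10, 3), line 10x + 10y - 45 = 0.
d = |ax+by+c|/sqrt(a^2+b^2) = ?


|10*(-10) + 10*3 - 45| = |-115| = 115
sqrt(100 + 100) = sqrt(200) = 14.1421
d = 115/sqrt(200) = 8.1317

8.1317


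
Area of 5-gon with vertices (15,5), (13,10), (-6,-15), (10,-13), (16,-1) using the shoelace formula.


sum(xi*y_{i+1}) = 15*10 + 13*(-15) - 6*(-13) + 10*(-1) + 16*5 = 103
sum(yi*x_{i+1}) = 5*13 + 10*(-6) - 15*10 - 13*16 - 1*15 = -368
Area = |103 + 368|/2 = 471/2 = 235.5000

235.5000 sq units


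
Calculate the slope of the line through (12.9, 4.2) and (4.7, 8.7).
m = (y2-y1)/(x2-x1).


dy = 8.7 - 4.2 = 4.5
dx = 4.7 - 12.9 = -8.2
m = 4.5/(-8.2) = -0.5488

m = -0.5488


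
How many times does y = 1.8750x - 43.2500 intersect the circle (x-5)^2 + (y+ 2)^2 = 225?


Substitute y = 1.8750x - 43.2500: (x-5)^2 + (1.8750x- 43.2500+ 2)^2 = 225
Expand to Ax^2 + Bx + C = 0, where b-k = -41.25
A = 1+m^2 = 4.515625
B = 2(m(b-k) - h) = 2(1.8750*(-41.25) - 5) = -164.6875
C = h^2 + (b-k)^2 - r^2 = 25 + 1701.5625 - 225 = 1501.5625
disc = B^2-4AC = 27121.9727 - 27121.9727 = 0
disc = 0

1 intersection point (tangent)


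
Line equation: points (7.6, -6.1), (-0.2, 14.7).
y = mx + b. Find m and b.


m = (20.8)/(-7.8) = -2.6667
b = y1 - m*x1 = -6.1 - (20.8*7.6)/(-7.8) = -6.1 + 20.2667 = 14.1667

y = -2.6667x + 14.1667


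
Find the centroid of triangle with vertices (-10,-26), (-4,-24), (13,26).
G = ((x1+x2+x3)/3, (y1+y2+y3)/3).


Gx = (-10- 4+13)/3 = -1/3 = -0.3333
Gy = (-26- 24+26)/3 = -24/3 = -8.0000

G = (-0.3333, -8.0000)


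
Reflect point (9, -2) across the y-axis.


Reflection rule for y-axis: (-x, y)
(9, -2) -> (-9, -2)

(-9, -2)


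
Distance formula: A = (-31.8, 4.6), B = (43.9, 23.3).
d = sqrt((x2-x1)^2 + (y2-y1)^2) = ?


dx = 43.9 + 31.8 = 75.7
dy = 23.3 - 4.6 = 18.7
d = sqrt(5730.49 + 349.69) = sqrt(6080.18) = 77.9755

77.9755


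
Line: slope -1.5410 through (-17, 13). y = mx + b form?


y - 13 = -1.5410(x + 17)
y = -1.5410x + 13 + 1.5410*(-17)
y = -1.5410x - 13.1970

y = -1.5410x - 13.1970


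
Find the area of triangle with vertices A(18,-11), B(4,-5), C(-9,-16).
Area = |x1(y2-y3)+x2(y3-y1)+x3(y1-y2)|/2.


18*(-5+ 16) = 198
4*(-16+ 11) = -20
-9*(-11+ 5) = 54
sum = 232
Area = |232|/2 = 116.0000

116.0000 sq units


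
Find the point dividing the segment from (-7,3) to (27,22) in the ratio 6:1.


Px = (6*27 + 1*(-7))/7 = 155/7 = 22.1429
Py = (6*22 + 1*3)/7 = 135/7 = 19.2857

P = (22.1429, 19.2857)


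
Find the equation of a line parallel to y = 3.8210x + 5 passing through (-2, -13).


Parallel lines have equal slopes.
m2 = 3.8210
b2 = -13 - 3.8210*(-2) = -5.3580

y = 3.8210x - 5.3580


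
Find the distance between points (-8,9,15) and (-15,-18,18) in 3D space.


dx=-7, dy=-27, dz=3
d = sqrt(49+729+9) = sqrt(787) = 28.0535

28.0535


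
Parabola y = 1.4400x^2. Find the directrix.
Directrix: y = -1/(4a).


a = 1.4400
1/(4a) = 0.1736
directrix: y = -0.1736 = -0.1736

y = -0.1736


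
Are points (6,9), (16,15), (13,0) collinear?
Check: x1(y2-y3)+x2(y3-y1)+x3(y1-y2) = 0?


6*(15-0) + 16*(0-9) + 13*(9-15)
= 90 - 144 - 78 = -132

No, not collinear (determinant = -132)


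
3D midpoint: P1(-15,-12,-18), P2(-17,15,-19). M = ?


Mx = (-15- 17)/2 = -16.0000
My = (-12+15)/2 = 1.5000
Mz = (-18- 19)/2 = -18.5000

M = (-16.0000, 1.5000, -18.5000)


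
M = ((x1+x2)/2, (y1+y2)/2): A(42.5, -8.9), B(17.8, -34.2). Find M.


Mx = (42.5 + 17.8)/2 = 60.3/2 = 30.1500
My = (-8.9 - 34.2)/2 = -43.1/2 = -21.5500

(30.1500, -21.5500)


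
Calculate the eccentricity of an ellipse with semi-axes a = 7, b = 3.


c = sqrt(49-9) = sqrt(40) = 6.3246
e = c/a = sqrt(40)/7 = 0.9035

e = 0.9035


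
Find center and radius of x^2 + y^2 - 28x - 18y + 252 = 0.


h = -D/2 = 28/2 = 14
k = -E/2 = 18/2 = 9
r^2 = h^2 + k^2 - F = 196 + 81 - 252 = 25
r = 5

Center (14, 9), radius = 5


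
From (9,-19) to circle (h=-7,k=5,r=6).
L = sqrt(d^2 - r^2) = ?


d = sqrt((9+ 7)^2 + (-19-5)^2) = sqrt(256+576) = 28.8444
L = sqrt(832.0000 - 36) = sqrt(796.0000) = 28.2135

28.2135


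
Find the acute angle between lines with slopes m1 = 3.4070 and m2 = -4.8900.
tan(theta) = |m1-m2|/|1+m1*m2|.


m1-m2 = 8.297
1+m1*m2 = -15.66023
tan(theta) = |8.297/(-15.66023)| = 0.529813
theta = arctan(|8.297/(-15.66023)|) = 27.9152 degrees (acute angle)

27.9152 degrees


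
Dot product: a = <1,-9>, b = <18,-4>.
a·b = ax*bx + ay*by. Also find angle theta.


a·b = 1*18 - 9*(-4) = 18 + 36 = 54
|a| = sqrt(1+81) = 9.0554
|b| = sqrt(324+16) = 18.4391
cos(theta) = 54/(sqrt(82)*sqrt(340)) = 54/sqrt(27880) = 0.323405
theta = arccos(54/sqrt(27880)) = 71.1310 degrees

a·b = 54, theta = 71.1310 deg


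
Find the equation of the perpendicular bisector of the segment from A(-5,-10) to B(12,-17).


Midpoint = (3.5, -13.5)
Slope of AB = dy/dx = -7/17 = -0.4118
Perp slope = -dx/dy = 17/7 = 2.4286
b = My - (perp slope)*Mx = -13.5 + (17*3.5)/(-7) = -13.5 - 8.5000 = -22.0000

y = 2.4286x - 22.0000


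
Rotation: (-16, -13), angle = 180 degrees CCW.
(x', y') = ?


cos(180) = -1, sin(180) = 0
x' = -16*(-1) + 13*0 = 16
y' = -16*0 - 13*(-1) = 13

(16, 13)


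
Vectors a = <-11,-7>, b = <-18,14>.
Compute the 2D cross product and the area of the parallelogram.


cross = -11*14 + 7*(-18) = -154 - 126 = -280
Parallelogram area = |-280| = 280

cross = -280, parallelogram area = 280


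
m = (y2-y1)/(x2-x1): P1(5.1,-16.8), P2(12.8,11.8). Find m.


dy = 11.8 + 16.8 = 28.6
dx = 12.8 - 5.1 = 7.7
m = 28.6/7.7 = 3.7143

m = 3.7143


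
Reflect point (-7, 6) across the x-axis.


Reflection rule for x-axis: (x, -y)
(-7, 6) -> (-7, -6)

(-7, -6)


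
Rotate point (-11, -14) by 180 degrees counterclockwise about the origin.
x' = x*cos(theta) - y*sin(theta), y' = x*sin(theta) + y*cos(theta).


cos(180) = -1, sin(180) = 0
x' = -11*(-1) + 14*0 = 11
y' = -11*0 - 14*(-1) = 14

(11, 14)


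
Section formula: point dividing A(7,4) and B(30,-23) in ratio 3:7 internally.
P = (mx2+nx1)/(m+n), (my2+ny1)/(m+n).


Px = (3*30 + 7*7)/10 = 139/10 = 13.9000
Py = (3*(-23) + 7*4)/10 = -41/10 = -4.1000

P = (13.9000, -4.1000)


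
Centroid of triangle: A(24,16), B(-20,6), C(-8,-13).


Gx = (24- 20- 8)/3 = -4/3 = -1.3333
Gy = (16+6- 13)/3 = 9/3 = 3.0000

G = (-1.3333, 3.0000)


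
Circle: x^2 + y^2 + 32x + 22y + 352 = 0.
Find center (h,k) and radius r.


h = -D/2 = -32/2 = -16
k = -E/2 = -22/2 = -11
r^2 = h^2 + k^2 - F = 256 + 121 - 352 = 25
r = 5

Center (-16, -11), radius = 5


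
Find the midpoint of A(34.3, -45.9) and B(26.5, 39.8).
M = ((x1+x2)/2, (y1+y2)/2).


Mx = (34.3 + 26.5)/2 = 60.8/2 = 30.4000
My = (-45.9 + 39.8)/2 = -6.1/2 = -3.0500

(30.4000, -3.0500)


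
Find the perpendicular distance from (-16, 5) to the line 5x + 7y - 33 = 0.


|5*(-16) + 7*5 - 33| = |-78| = 78
sqrt(25 + 49) = sqrt(74) = 8.6023
d = 78/sqrt(74) = 9.0673

9.0673


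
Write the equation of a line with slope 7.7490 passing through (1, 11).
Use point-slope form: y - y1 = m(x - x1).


y - 11 = 7.7490(x - 1)
y = 7.7490x + 11 - 7.7490*1
y = 7.7490x + 3.2510

y = 7.7490x + 3.2510


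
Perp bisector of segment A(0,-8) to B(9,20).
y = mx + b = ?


Midpoint = (4.5, 6)
Slope of AB = dy/dx = 28/9 = 3.1111
Perp slope = -dx/dy = -9/28 = -0.3214
b = My - (perp slope)*Mx = 6 + (9*4.5)/28 = 6 + 1.4464 = 7.4464

y = -0.3214x + 7.4464


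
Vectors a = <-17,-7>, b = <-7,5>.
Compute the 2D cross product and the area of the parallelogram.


cross = -17*5 + 7*(-7) = -85 - 49 = -134
Parallelogram area = |-134| = 134

cross = -134, parallelogram area = 134


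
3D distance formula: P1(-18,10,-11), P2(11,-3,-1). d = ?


dx=29, dy=-13, dz=10
d = sqrt(841+169+100) = sqrt(1110) = 33.3167

33.3167


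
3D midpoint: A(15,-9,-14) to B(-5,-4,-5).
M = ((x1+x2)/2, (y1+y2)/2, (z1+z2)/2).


Mx = (15- 5)/2 = 5.0000
My = (-9- 4)/2 = -6.5000
Mz = (-14- 5)/2 = -9.5000

M = (5.0000, -6.5000, -9.5000)


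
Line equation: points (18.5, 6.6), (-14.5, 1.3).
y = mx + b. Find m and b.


m = (-5.3)/(-33.0) = 0.1606
b = y1 - m*x1 = 6.6 - (-5.3*18.5)/(-33.0) = 6.6 - 2.9712 = 3.6288

y = 0.1606x + 3.6288


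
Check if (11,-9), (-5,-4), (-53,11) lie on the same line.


11*(-4-11) - 5*(11+ 9) - 53*(-9+ 4)
= -165 - 100 + 265 = 0

Yes, collinear (determinant = 0)


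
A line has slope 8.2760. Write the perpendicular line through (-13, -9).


Perpendicular slope = -1/m1 = -1/8.2760 = -0.1208
b2 = y0 - m2*x0 = -9 - 13/8.2760 = -9 - 1.5708 = -10.5708

y = -0.1208x - 10.5708


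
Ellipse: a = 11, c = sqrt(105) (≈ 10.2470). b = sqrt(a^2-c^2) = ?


b^2 = 11^2 - (sqrt(105))^2 = 121 - 105 = 16
b = sqrt(16) = 4

b = 4


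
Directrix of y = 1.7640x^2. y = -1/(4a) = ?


a = 1.7640
1/(4a) = 0.1417
directrix: y = -0.1417 = -0.1417

y = -0.1417


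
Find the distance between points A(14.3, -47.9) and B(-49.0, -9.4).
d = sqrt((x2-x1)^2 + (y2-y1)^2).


dx = -49.0 - 14.3 = -63.3
dy = -9.4 + 47.9 = 38.5
d = sqrt(4006.89 + 1482.25) = sqrt(5489.14) = 74.0887

74.0887


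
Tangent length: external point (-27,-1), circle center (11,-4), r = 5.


d = sqrt((-27-11)^2 + (-1+ 4)^2) = sqrt(1444+9) = 38.1182
L = sqrt(1453.0000 - 25) = sqrt(1428.0000) = 37.7889

37.7889


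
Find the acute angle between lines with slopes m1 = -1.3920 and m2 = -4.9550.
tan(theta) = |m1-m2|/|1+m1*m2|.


m1-m2 = 3.563
1+m1*m2 = 7.89736
tan(theta) = |3.563/7.89736| = 0.451163
theta = arctan(|3.563/7.89736|) = 24.2832 degrees (acute angle)

24.2832 degrees


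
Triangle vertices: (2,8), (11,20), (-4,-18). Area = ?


2*(20+ 18) = 76
11*(-18-8) = -286
-4*(8-20) = 48
sum = -162
Area = |-162|/2 = 81.0000

81.0000 sq units


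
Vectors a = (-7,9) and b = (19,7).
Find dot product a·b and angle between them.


a·b = -7*19 + 9*7 = -133 + 63 = -70
|a| = sqrt(49+81) = 11.4018
|b| = sqrt(361+49) = 20.2485
cos(theta) = -70/(sqrt(130)*sqrt(410)) = -70/sqrt(53300) = -0.303204
theta = arccos(-70/sqrt(53300)) = 107.6501 degrees

a·b = -70, theta = 107.6501 deg


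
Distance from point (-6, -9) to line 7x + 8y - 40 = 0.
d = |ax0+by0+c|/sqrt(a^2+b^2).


|7*(-6) + 8*(-9) - 40| = |-154| = 154
sqrt(49 + 64) = sqrt(113) = 10.6301
d = 154/sqrt(113) = 14.4871

14.4871


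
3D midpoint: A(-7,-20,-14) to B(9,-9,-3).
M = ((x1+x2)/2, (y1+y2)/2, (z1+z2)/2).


Mx = (-7+9)/2 = 1.0000
My = (-20- 9)/2 = -14.5000
Mz = (-14- 3)/2 = -8.5000

M = (1.0000, -14.5000, -8.5000)


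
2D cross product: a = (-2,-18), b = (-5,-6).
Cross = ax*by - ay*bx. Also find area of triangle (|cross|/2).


cross = -2*(-6) + 18*(-5) = 12 - 90 = -78
Triangle area = |-78|/2 = 78/2 = 39.0000

cross = -78, triangle area = 39.0000


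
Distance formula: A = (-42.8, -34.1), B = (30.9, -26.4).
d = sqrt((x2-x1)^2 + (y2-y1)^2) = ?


dx = 30.9 + 42.8 = 73.7
dy = -26.4 + 34.1 = 7.7
d = sqrt(5431.69 + 59.29) = sqrt(5490.98) = 74.1011

74.1011


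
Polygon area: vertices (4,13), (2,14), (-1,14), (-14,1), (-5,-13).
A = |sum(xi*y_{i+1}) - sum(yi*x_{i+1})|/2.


sum(xi*y_{i+1}) = 4*14 + 2*14 - 1*1 - 14*(-13) - 5*13 = 200
sum(yi*x_{i+1}) = 13*2 + 14*(-1) + 14*(-14) + 1*(-5) - 13*4 = -241
Area = |200 + 241|/2 = 441/2 = 220.5000

220.5000 sq units


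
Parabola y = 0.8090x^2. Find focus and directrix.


a = 0.8090
1/(4a) = 0.3090
Focus = (0, 0.3090)
Directrix: y = -0.3090

Focus = (0, 0.3090), Directrix: y = -0.3090


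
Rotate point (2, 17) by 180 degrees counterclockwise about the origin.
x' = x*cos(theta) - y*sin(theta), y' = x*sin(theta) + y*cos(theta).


cos(180) = -1, sin(180) = 0
x' = 2*(-1) - 17*0 = -2
y' = 2*0 + 17*(-1) = -17

(-2, -17)


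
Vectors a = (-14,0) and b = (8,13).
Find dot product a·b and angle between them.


a·b = -14*8 + 0*13 = -112 + 0 = -112
|a| = sqrt(196+0) = 14.0000
|b| = sqrt(64+169) = 15.2643
cos(theta) = -112/(sqrt(196)*sqrt(233)) = -112/sqrt(45668) = -0.524097
theta = arccos(-112/sqrt(45668)) = 121.6075 degrees

a·b = -112, theta = 121.6075 deg


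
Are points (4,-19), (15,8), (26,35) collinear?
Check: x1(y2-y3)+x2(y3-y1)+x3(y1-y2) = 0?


4*(8-35) + 15*(35+ 19) + 26*(-19-8)
= -108 + 810 - 702 = 0

Yes, collinear (determinant = 0)


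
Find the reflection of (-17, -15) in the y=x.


Reflection rule for y=x: (y, x)
(-17, -15) -> (-15, -17)

(-15, -17)


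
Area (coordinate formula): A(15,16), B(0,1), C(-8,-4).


15*(1+ 4) = 75
0*(-4-16) = 0
-8*(16-1) = -120
sum = -45
Area = |-45|/2 = 22.5000

22.5000 sq units


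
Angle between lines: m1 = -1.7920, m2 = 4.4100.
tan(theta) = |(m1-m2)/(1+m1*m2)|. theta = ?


m1-m2 = -6.202
1+m1*m2 = -6.90272
tan(theta) = |-6.202/(-6.90272)| = 0.898486
theta = arctan(|-6.202/(-6.90272)|) = 41.9393 degrees (acute angle)

41.9393 degrees


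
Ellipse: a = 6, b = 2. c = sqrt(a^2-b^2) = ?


c^2 = 6^2 - 2^2 = 36 - 4 = 32
c = sqrt(32) = 5.6569

c = 5.6569


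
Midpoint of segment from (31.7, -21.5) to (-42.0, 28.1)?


Mx = (31.7 - 42.0)/2 = -10.3/2 = -5.1500
My = (-21.5 + 28.1)/2 = 6.6/2 = 3.3000

(-5.1500, 3.3000)


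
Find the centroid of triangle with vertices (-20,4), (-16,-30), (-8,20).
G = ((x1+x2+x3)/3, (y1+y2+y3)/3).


Gx = (-20- 16- 8)/3 = -44/3 = -14.6667
Gy = (4- 30+20)/3 = -6/3 = -2.0000

G = (-14.6667, -2.0000)


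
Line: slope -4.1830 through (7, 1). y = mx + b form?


y - 1 = -4.1830(x - 7)
y = -4.1830x + 1 + 4.1830*7
y = -4.1830x + 30.2810

y = -4.1830x + 30.2810


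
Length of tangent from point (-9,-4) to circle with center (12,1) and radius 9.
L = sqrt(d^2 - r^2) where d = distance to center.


d = sqrt((-9-12)^2 + (-4-1)^2) = sqrt(441+25) = 21.5870
L = sqrt(466.0000 - 81) = sqrt(385.0000) = 19.6214

19.6214


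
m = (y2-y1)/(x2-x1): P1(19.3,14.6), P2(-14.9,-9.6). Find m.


dy = -9.6 - 14.6 = -24.2
dx = -14.9 - 19.3 = -34.2
m = -24.2/(-34.2) = 0.7076

m = 0.7076


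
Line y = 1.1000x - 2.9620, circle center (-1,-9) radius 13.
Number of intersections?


Substitute y = 1.1000x - 2.9620: (x+ 1)^2 + (1.1000x- 2.9620+ 9)^2 = 169
Expand to Ax^2 + Bx + C = 0, where b-k = 6.038
A = 1+m^2 = 2.21
B = 2(m(b-k) - h) = 2(1.1000*6.038 + 1) = 15.2836
C = h^2 + (b-k)^2 - r^2 = 1 + 36.457444 - 169 = -131.542556
disc = B^2-4AC = 233.5884 + 1162.8362 = 1396.4246
disc > 0

2 intersection points


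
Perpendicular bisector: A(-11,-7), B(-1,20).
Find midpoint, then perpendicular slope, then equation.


Midpoint = (-6, 6.5)
Slope of AB = dy/dx = 27/10 = 2.7000
Perp slope = -dx/dy = -10/27 = -0.3704
b = My - (perp slope)*Mx = 6.5 + (10*(-6))/27 = 6.5 - 2.2222 = 4.2778

y = -0.3704x + 4.2778


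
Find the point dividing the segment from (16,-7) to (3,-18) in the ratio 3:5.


Px = (3*3 + 5*16)/8 = 89/8 = 11.1250
Py = (3*(-18) + 5*(-7))/8 = -89/8 = -11.1250

P = (11.1250, -11.1250)


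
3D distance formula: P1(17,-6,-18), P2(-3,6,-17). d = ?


dx=-20, dy=12, dz=1
d = sqrt(400+144+1) = sqrt(545) = 23.3452

23.3452


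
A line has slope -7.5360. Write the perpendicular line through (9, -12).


Perpendicular slope = -1/m1 = -1/(-7.5360) = 0.1327
b2 = y0 - m2*x0 = -12 + 9/(-7.5360) = -12 - 1.1943 = -13.1943

y = 0.1327x - 13.1943


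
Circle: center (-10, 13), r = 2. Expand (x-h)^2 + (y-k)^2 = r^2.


(x+ 10)^2 + (y-13)^2 = 2^2
D = -2h = 20, E = -2k = -26
F = h^2+k^2-r^2 = 100+169-4 = 265

x^2 + y^2 + 20x - 26y + 265 = 0


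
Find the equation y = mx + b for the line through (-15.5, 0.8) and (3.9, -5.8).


m = (-6.6)/(19.4) = -0.3402
b = y1 - m*x1 = 0.8 - (-6.6*(-15.5))/(19.4) = 0.8 - 5.2732 = -4.4732

y = -0.3402x - 4.4732


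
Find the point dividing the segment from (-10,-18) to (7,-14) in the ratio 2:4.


Px = (2*7 + 4*(-10))/6 = -26/6 = -4.3333
Py = (2*(-14) + 4*(-18))/6 = -100/6 = -16.6667

P = (-4.3333, -16.6667)


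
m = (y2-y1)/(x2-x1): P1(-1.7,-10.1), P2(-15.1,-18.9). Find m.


dy = -18.9 + 10.1 = -8.8
dx = -15.1 + 1.7 = -13.4
m = -8.8/(-13.4) = 0.6567

m = 0.6567


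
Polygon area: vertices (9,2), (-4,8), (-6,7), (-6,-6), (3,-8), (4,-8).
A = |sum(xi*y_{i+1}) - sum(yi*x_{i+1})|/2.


sum(xi*y_{i+1}) = 9*8 - 4*7 - 6*(-6) - 6*(-8) + 3*(-8) + 4*2 = 112
sum(yi*x_{i+1}) = 2*(-4) + 8*(-6) + 7*(-6) - 6*3 - 8*4 - 8*9 = -220
Area = |112 + 220|/2 = 332/2 = 166.0000

166.0000 sq units


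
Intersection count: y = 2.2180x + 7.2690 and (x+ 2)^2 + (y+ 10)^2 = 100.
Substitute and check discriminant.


Substitute y = 2.2180x + 7.2690: (x+ 2)^2 + (2.2180x+7.2690+ 10)^2 = 100
Expand to Ax^2 + Bx + C = 0, where b-k = 17.269
A = 1+m^2 = 5.919524
B = 2(m(b-k) - h) = 2(2.2180*17.269 + 2) = 80.605284
C = h^2 + (b-k)^2 - r^2 = 4 + 298.218361 - 100 = 202.218361
disc = B^2-4AC = 6497.2118 - 4788.1458 = 1709.0660
disc > 0

2 intersection points


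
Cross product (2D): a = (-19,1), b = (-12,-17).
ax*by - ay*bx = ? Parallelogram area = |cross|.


cross = -19*(-17) - 1*(-12) = 323 + 12 = 335
Parallelogram area = |335| = 335

cross = 335, parallelogram area = 335


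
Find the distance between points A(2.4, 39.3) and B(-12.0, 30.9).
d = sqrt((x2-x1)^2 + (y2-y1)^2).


dx = -12.0 - 2.4 = -14.4
dy = 30.9 - 39.3 = -8.4
d = sqrt(207.36 + 70.56) = sqrt(277.92) = 16.6709

16.6709


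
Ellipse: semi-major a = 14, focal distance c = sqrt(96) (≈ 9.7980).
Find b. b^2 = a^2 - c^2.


b^2 = 14^2 - (sqrt(96))^2 = 196 - 96 = 100
b = sqrt(100) = 10

b = 10


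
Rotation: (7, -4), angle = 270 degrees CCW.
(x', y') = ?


cos(270) = 0, sin(270) = -1
x' = 7*0 + 4*(-1) = -4
y' = 7*(-1) - 4*0 = -7

(-4, -7)


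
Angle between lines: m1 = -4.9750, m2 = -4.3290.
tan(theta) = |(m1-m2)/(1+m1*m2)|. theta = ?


m1-m2 = -0.646
1+m1*m2 = 22.536775
tan(theta) = |-0.646/22.536775| = 0.028664
theta = arctan(|-0.646/22.536775|) = 1.6419 degrees (acute angle)

1.6419 degrees


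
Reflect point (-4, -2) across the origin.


Reflection rule for origin: (-x, -y)
(-4, -2) -> (4, 2)

(4, 2)


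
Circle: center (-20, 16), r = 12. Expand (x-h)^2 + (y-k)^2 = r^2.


(x+ 20)^2 + (y-16)^2 = 12^2
D = -2h = 40, E = -2k = -32
F = h^2+k^2-r^2 = 400+256-144 = 512

x^2 + y^2 + 40x - 32y + 512 = 0


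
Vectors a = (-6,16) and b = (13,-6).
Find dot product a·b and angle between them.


a·b = -6*13 + 16*(-6) = -78 - 96 = -174
|a| = sqrt(36+256) = 17.0880
|b| = sqrt(169+36) = 14.3178
cos(theta) = -174/(sqrt(292)*sqrt(205)) = -174/sqrt(59860) = -0.711182
theta = arccos(-174/sqrt(59860)) = 135.3312 degrees

a·b = -174, theta = 135.3312 deg


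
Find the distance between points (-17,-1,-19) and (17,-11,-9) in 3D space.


dx=34, dy=-10, dz=10
d = sqrt(1156+100+100) = sqrt(1356) = 36.8239

36.8239


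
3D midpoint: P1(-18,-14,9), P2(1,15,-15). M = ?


Mx = (-18+1)/2 = -8.5000
My = (-14+15)/2 = 0.5000
Mz = (9- 15)/2 = -3.0000

M = (-8.5000, 0.5000, -3.0000)


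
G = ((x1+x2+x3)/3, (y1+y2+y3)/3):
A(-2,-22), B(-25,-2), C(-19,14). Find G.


Gx = (-2- 25- 19)/3 = -46/3 = -15.3333
Gy = (-22- 2+14)/3 = -10/3 = -3.3333

G = (-15.3333, -3.3333)


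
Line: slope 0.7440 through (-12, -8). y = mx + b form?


y + 8 = 0.7440(x + 12)
y = 0.7440x - 8 - 0.7440*(-12)
y = 0.7440x + 0.9280

y = 0.7440x + 0.9280


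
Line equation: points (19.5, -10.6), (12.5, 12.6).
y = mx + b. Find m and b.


m = (23.2)/(-7.0) = -3.3143
b = y1 - m*x1 = -10.6 - (23.2*19.5)/(-7.0) = -10.6 + 64.6286 = 54.0286

y = -3.3143x + 54.0286


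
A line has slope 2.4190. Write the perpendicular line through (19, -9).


Perpendicular slope = -1/m1 = -1/2.4190 = -0.4134
b2 = y0 - m2*x0 = -9 + 19/2.4190 = -9 + 7.8545 = -1.1455

y = -0.4134x - 1.1455


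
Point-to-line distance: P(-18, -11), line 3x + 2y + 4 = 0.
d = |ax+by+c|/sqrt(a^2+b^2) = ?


|3*(-18) + 2*(-11) + 4| = |-72| = 72
sqrt(9 + 4) = sqrt(13) = 3.6056
d = 72/sqrt(13) = 19.9692

19.9692


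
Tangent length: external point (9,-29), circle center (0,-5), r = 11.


d = sqrt((9-0)^2 + (-29+ 5)^2) = sqrt(81+576) = 25.6320
L = sqrt(657.0000 - 121) = sqrt(536.0000) = 23.1517

23.1517


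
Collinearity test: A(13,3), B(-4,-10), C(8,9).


13*(-10-9) - 4*(9-3) + 8*(3+ 10)
= -247 - 24 + 104 = -167

No, not collinear (determinant = -167)


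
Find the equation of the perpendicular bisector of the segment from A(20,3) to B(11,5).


Midpoint = (15.5, 4)
Slope of AB = dy/dx = 2/(-9) = -0.2222
Perp slope = -dx/dy = 9/2 = 4.5000
b = My - (perp slope)*Mx = 4 + (-9*15.5)/2 = 4 - 69.7500 = -65.7500

y = 4.5000x - 65.7500


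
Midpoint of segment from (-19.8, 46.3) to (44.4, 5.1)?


Mx = (-19.8 + 44.4)/2 = 24.6/2 = 12.3000
My = (46.3 + 5.1)/2 = 51.4/2 = 25.7000

(12.3000, 25.7000)


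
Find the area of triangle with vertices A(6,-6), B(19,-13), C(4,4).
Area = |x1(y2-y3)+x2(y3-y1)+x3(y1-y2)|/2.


6*(-13-4) = -102
19*(4+ 6) = 190
4*(-6+ 13) = 28
sum = 116
Area = |116|/2 = 58.0000

58.0000 sq units


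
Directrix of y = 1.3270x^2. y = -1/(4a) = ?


a = 1.3270
1/(4a) = 0.1884
directrix: y = -0.1884 = -0.1884

y = -0.1884


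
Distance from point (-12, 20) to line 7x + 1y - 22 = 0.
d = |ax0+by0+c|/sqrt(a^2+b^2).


|7*(-12) + 1*20 - 22| = |-86| = 86
sqrt(49 + 1) = sqrt(50) = 7.0711
d = 86/sqrt(50) = 12.1622

12.1622


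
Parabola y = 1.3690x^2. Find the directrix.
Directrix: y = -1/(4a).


a = 1.3690
1/(4a) = 0.1826
directrix: y = -0.1826 = -0.1826

y = -0.1826


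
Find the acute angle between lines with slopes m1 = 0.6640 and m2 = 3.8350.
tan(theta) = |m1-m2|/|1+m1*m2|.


m1-m2 = -3.171
1+m1*m2 = 3.54644
tan(theta) = |-3.171/3.54644| = 0.894136
theta = arctan(|-3.171/3.54644|) = 41.8010 degrees (acute angle)

41.8010 degrees


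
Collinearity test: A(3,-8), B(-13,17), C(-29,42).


3*(17-42) - 13*(42+ 8) - 29*(-8-17)
= -75 - 650 + 725 = 0

Yes, collinear (determinant = 0)


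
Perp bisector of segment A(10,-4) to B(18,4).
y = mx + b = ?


Midpoint = (14, 0)
Slope of AB = dy/dx = 8/8 = 1.0000
Perp slope = -dx/dy = -8/8 = -1.0000
b = My - (perp slope)*Mx = 0 + (8*14)/8 = 0 + 14.0000 = 14.0000

y = -1.0000x + 14.0000


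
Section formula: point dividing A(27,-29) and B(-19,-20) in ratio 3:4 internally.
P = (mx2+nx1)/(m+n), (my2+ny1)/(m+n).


Px = (3*(-19) + 4*27)/7 = 51/7 = 7.2857
Py = (3*(-20) + 4*(-29))/7 = -176/7 = -25.1429

P = (7.2857, -25.1429)


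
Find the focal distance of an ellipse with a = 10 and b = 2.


c^2 = 10^2 - 2^2 = 100 - 4 = 96
c = sqrt(96) = 9.7980

c = 9.7980


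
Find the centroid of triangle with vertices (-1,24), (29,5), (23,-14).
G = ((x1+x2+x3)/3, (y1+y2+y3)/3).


Gx = (-1+29+23)/3 = 51/3 = 17.0000
Gy = (24+5- 14)/3 = 15/3 = 5.0000

G = (17.0000, 5.0000)


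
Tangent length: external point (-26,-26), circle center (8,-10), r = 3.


d = sqrt((-26-8)^2 + (-26+ 10)^2) = sqrt(1156+256) = 37.5766
L = sqrt(1412.0000 - 9) = sqrt(1403.0000) = 37.4566

37.4566


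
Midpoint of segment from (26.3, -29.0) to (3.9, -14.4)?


Mx = (26.3 + 3.9)/2 = 30.2/2 = 15.1000
My = (-29.0 - 14.4)/2 = -43.4/2 = -21.7000

(15.1000, -21.7000)


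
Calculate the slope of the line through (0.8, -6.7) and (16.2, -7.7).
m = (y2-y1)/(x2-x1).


dy = -7.7 + 6.7 = -1.0
dx = 16.2 - 0.8 = 15.4
m = -1.0/15.4 = -0.0649

m = -0.0649


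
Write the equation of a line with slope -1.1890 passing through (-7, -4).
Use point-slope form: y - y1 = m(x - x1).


y + 4 = -1.1890(x + 7)
y = -1.1890x - 4 + 1.1890*(-7)
y = -1.1890x - 12.3230

y = -1.1890x - 12.3230


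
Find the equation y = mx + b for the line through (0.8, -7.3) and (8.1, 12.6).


m = (19.9)/(7.3) = 2.7260
b = y1 - m*x1 = -7.3 - (19.9*0.8)/(7.3) = -7.3 - 2.1808 = -9.4808

y = 2.7260x - 9.4808


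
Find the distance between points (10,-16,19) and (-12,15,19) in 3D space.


dx=-22, dy=31, dz=0
d = sqrt(484+961+0) = sqrt(1445) = 38.0132

38.0132


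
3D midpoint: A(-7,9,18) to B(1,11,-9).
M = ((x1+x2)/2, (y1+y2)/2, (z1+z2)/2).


Mx = (-7+1)/2 = -3.0000
My = (9+11)/2 = 10.0000
Mz = (18- 9)/2 = 4.5000

M = (-3.0000, 10.0000, 4.5000)


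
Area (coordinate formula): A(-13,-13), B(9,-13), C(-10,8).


-13*(-13-8) = 273
9*(8+ 13) = 189
-10*(-13+ 13) = 0
sum = 462
Area = |462|/2 = 231.0000

231.0000 sq units


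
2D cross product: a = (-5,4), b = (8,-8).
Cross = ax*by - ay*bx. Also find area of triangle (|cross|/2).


cross = -5*(-8) - 4*8 = 40 - 32 = 8
Triangle area = |8|/2 = 8/2 = 4.0000

cross = 8, triangle area = 4.0000


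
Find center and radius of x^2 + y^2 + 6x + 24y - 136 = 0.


h = -D/2 = -6/2 = -3
k = -E/2 = -24/2 = -12
r^2 = h^2 + k^2 - F = 9 + 144 + 136 = 289
r = 17

Center (-3, -12), radius = 17


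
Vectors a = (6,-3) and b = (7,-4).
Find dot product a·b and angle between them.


a·b = 6*7 - 3*(-4) = 42 + 12 = 54
|a| = sqrt(36+9) = 6.7082
|b| = sqrt(49+16) = 8.0623
cos(theta) = 54/(sqrt(45)*sqrt(65)) = 54/sqrt(2925) = 0.998460
theta = arccos(54/sqrt(2925)) = 3.1798 degrees

a·b = 54, theta = 3.1798 deg


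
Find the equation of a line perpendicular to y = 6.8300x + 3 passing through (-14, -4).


Perpendicular slope = -1/m1 = -1/6.8300 = -0.1464
b2 = y0 - m2*x0 = -4 - 14/6.8300 = -4 - 2.0498 = -6.0498

y = -0.1464x - 6.0498


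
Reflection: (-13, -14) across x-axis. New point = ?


Reflection rule for x-axis: (x, -y)
(-13, -14) -> (-13, 14)

(-13, 14)


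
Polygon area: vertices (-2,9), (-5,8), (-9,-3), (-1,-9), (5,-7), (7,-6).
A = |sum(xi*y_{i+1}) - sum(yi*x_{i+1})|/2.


sum(xi*y_{i+1}) = -2*8 - 5*(-3) - 9*(-9) - 1*(-7) + 5*(-6) + 7*9 = 120
sum(yi*x_{i+1}) = 9*(-5) + 8*(-9) - 3*(-1) - 9*5 - 7*7 - 6*(-2) = -196
Area = |120 + 196|/2 = 316/2 = 158.0000

158.0000 sq units


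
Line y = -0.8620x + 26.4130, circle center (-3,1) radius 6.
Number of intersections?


Substitute y = -0.8620x + 26.4130: (x+ 3)^2 + (-0.8620x+26.4130-1)^2 = 36
Expand to Ax^2 + Bx + C = 0, where b-k = 25.413
A = 1+m^2 = 1.743044
B = 2(m(b-k) - h) = 2(-0.8620*25.413 + 3) = -37.812012
C = h^2 + (b-k)^2 - r^2 = 9 + 645.820569 - 36 = 618.820569
disc = B^2-4AC = 1429.7483 - 4314.5259 = -2884.7776
disc < 0

0 intersection points


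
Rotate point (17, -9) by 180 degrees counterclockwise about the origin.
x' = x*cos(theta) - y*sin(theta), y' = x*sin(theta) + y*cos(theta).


cos(180) = -1, sin(180) = 0
x' = 17*(-1) + 9*0 = -17
y' = 17*0 - 9*(-1) = 9

(-17, 9)


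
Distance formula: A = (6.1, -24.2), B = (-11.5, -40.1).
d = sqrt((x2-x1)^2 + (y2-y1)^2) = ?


dx = -11.5 - 6.1 = -17.6
dy = -40.1 + 24.2 = -15.9
d = sqrt(309.76 + 252.81) = sqrt(562.57) = 23.7186

23.7186


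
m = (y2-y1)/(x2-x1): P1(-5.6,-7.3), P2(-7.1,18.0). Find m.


dy = 18.0 + 7.3 = 25.3
dx = -7.1 + 5.6 = -1.5
m = 25.3/(-1.5) = -16.8667

m = -16.8667


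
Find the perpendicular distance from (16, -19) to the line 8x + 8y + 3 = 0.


|8*16 + 8*(-19) + 3| = |-21| = 21
sqrt(64 + 64) = sqrt(128) = 11.3137
d = 21/sqrt(128) = 1.8562

1.8562


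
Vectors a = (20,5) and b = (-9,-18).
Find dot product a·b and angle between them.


a·b = 20*(-9) + 5*(-18) = -180 - 90 = -270
|a| = sqrt(400+25) = 20.6155
|b| = sqrt(81+324) = 20.1246
cos(theta) = -270/(sqrt(425)*sqrt(405)) = -270/sqrt(172125) = -0.650791
theta = arccos(-270/sqrt(172125)) = 130.6013 degrees

a·b = -270, theta = 130.6013 deg


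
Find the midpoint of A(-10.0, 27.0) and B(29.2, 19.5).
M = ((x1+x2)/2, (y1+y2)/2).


Mx = (-10.0 + 29.2)/2 = 19.2/2 = 9.6000
My = (27.0 + 19.5)/2 = 46.5/2 = 23.2500

(9.6000, 23.2500)


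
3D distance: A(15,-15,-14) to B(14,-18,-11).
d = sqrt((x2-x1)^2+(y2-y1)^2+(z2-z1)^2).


dx=-1, dy=-3, dz=3
d = sqrt(1+9+9) = sqrt(19) = 4.3589

4.3589


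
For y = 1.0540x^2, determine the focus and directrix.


a = 1.0540
1/(4a) = 0.2372
Focus = (0, 0.2372)
Directrix: y = -0.2372

Focus = (0, 0.2372), Directrix: y = -0.2372


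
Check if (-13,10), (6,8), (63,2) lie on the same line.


-13*(8-2) + 6*(2-10) + 63*(10-8)
= -78 - 48 + 126 = 0

Yes, collinear (determinant = 0)


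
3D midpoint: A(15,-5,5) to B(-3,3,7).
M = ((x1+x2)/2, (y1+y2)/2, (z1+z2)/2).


Mx = (15- 3)/2 = 6.0000
My = (-5+3)/2 = -1.0000
Mz = (5+7)/2 = 6.0000

M = (6.0000, -1.0000, 6.0000)


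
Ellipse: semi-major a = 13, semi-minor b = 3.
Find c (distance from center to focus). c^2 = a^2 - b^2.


c^2 = 13^2 - 3^2 = 169 - 9 = 160
c = sqrt(160) = 12.6491

c = 12.6491


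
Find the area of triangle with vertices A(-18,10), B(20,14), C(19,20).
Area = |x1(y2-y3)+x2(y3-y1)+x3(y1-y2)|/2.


-18*(14-20) = 108
20*(20-10) = 200
19*(10-14) = -76
sum = 232
Area = |232|/2 = 116.0000

116.0000 sq units


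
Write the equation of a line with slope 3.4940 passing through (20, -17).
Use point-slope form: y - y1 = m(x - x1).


y + 17 = 3.4940(x - 20)
y = 3.4940x - 17 - 3.4940*20
y = 3.4940x - 86.8800

y = 3.4940x - 86.8800


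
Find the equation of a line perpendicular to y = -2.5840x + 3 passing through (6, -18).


Perpendicular slope = -1/m1 = -1/(-2.5840) = 0.3870
b2 = y0 - m2*x0 = -18 + 6/(-2.5840) = -18 - 2.3220 = -20.3220

y = 0.3870x - 20.3220


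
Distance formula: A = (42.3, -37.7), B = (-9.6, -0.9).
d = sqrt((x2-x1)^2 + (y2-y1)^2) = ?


dx = -9.6 - 42.3 = -51.9
dy = -0.9 + 37.7 = 36.8
d = sqrt(2693.61 + 1354.24) = sqrt(4047.85) = 63.6227

63.6227


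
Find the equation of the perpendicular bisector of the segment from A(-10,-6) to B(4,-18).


Midpoint = (-3, -12)
Slope of AB = dy/dx = -12/14 = -0.8571
Perp slope = -dx/dy = 14/12 = 1.1667
b = My - (perp slope)*Mx = -12 + (14*(-3))/(-12) = -12 + 3.5000 = -8.5000

y = 1.1667x - 8.5000


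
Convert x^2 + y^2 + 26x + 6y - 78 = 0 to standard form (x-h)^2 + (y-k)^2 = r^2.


h = -D/2 = -26/2 = -13
k = -E/2 = -6/2 = -3
r^2 = h^2 + k^2 - F = 169 + 9 + 78 = 256
r = 16

Center (-13, -3), radius = 16


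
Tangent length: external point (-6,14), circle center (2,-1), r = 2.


d = sqrt((-6-2)^2 + (14+ 1)^2) = sqrt(64+225) = 17.0000
L = sqrt(289.0000 - 4) = sqrt(285.0000) = 16.8819

16.8819


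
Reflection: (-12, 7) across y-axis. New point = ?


Reflection rule for y-axis: (-x, y)
(-12, 7) -> (12, 7)

(12, 7)


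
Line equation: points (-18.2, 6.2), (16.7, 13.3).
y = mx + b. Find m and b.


m = (7.1)/(34.9) = 0.2034
b = y1 - m*x1 = 6.2 - (7.1*(-18.2))/(34.9) = 6.2 + 3.7026 = 9.9026

y = 0.2034x + 9.9026


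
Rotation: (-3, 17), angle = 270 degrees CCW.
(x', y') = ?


cos(270) = 0, sin(270) = -1
x' = -3*0 - 17*(-1) = 17
y' = -3*(-1) + 17*0 = 3

(17, 3)


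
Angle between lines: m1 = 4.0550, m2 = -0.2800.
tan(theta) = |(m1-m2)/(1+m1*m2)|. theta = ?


m1-m2 = 4.335
1+m1*m2 = -0.1354
tan(theta) = |4.335/(-0.1354)| = 32.016248
theta = arctan(|4.335/(-0.1354)|) = 88.2110 degrees (acute angle)

88.2110 degrees
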